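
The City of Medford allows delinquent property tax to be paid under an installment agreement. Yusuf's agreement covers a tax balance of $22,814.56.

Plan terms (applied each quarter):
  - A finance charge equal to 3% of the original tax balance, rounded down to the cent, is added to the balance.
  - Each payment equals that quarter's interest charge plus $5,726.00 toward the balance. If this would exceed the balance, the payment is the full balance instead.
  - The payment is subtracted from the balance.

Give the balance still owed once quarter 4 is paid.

$0.00

Quarter 1: opening $22,814.56; interest $684.43 → $23,498.99; payment $6,410.43; balance $17,088.56
Quarter 2: opening $17,088.56; interest $684.43 → $17,772.99; payment $6,410.43; balance $11,362.56
Quarter 3: opening $11,362.56; interest $684.43 → $12,046.99; payment $6,410.43; balance $5,636.56
Quarter 4: opening $5,636.56; interest $684.43 → $6,320.99; payment $6,320.99; balance $0.00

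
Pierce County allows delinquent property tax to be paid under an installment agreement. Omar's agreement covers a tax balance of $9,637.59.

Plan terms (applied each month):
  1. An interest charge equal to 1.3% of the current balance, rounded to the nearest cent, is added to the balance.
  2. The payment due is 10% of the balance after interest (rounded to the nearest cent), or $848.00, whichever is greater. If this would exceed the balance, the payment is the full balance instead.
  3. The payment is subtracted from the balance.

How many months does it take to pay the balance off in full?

13

Month 1: opening $9,637.59; interest $125.29 → $9,762.88; payment $976.29; balance $8,786.59
Month 2: opening $8,786.59; interest $114.23 → $8,900.82; payment $890.08; balance $8,010.74
Month 3: opening $8,010.74; interest $104.14 → $8,114.88; payment $848.00; balance $7,266.88
Month 4: opening $7,266.88; interest $94.47 → $7,361.35; payment $848.00; balance $6,513.35
Month 5: opening $6,513.35; interest $84.67 → $6,598.02; payment $848.00; balance $5,750.02
Month 6: opening $5,750.02; interest $74.75 → $5,824.77; payment $848.00; balance $4,976.77
Month 7: opening $4,976.77; interest $64.70 → $5,041.47; payment $848.00; balance $4,193.47
Month 8: opening $4,193.47; interest $54.52 → $4,247.99; payment $848.00; balance $3,399.99
Month 9: opening $3,399.99; interest $44.20 → $3,444.19; payment $848.00; balance $2,596.19
Month 10: opening $2,596.19; interest $33.75 → $2,629.94; payment $848.00; balance $1,781.94
Month 11: opening $1,781.94; interest $23.17 → $1,805.11; payment $848.00; balance $957.11
Month 12: opening $957.11; interest $12.44 → $969.55; payment $848.00; balance $121.55
Month 13: opening $121.55; interest $1.58 → $123.13; payment $123.13; balance $0.00
Balance reaches $0.00 in month 13.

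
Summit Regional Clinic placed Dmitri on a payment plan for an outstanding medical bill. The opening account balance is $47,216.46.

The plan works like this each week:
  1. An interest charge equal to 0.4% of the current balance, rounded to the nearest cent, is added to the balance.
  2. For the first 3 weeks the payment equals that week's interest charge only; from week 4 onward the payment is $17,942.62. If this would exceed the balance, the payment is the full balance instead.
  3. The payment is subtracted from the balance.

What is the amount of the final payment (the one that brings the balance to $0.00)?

$11,684.49

Week 1: opening $47,216.46; interest $188.87 → $47,405.33; payment $188.87; balance $47,216.46
Week 2: opening $47,216.46; interest $188.87 → $47,405.33; payment $188.87; balance $47,216.46
Week 3: opening $47,216.46; interest $188.87 → $47,405.33; payment $188.87; balance $47,216.46
Week 4: opening $47,216.46; interest $188.87 → $47,405.33; payment $17,942.62; balance $29,462.71
Week 5: opening $29,462.71; interest $117.85 → $29,580.56; payment $17,942.62; balance $11,637.94
Week 6: opening $11,637.94; interest $46.55 → $11,684.49; payment $11,684.49; balance $0.00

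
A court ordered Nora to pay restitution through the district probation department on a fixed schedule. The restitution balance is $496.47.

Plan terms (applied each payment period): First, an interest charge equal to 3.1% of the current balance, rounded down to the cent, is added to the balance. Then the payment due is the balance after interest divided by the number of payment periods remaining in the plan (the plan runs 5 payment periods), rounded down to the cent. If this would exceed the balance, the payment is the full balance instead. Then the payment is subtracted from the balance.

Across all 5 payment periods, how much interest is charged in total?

$48.10

Payment period 1: $496.47 +$15.39 interest = $511.86; pay $102.37 → $409.49
Payment period 2: $409.49 +$12.69 interest = $422.18; pay $105.54 → $316.64
Payment period 3: $316.64 +$9.81 interest = $326.45; pay $108.81 → $217.64
Payment period 4: $217.64 +$6.74 interest = $224.38; pay $112.19 → $112.19
Payment period 5: $112.19 +$3.47 interest = $115.66; pay $115.66 → $0.00
Total interest: $15.39 + $12.69 + $9.81 + $6.74 + $3.47 = $48.10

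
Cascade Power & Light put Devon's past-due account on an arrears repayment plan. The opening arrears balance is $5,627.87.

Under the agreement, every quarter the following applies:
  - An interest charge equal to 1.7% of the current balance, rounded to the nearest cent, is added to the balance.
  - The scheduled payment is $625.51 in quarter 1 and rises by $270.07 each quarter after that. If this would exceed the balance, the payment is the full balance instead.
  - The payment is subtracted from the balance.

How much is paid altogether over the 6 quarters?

Quarter 1: opening $5,627.87; interest $95.67 → $5,723.54; payment $625.51; balance $5,098.03
Quarter 2: opening $5,098.03; interest $86.67 → $5,184.70; payment $895.58; balance $4,289.12
Quarter 3: opening $4,289.12; interest $72.92 → $4,362.04; payment $1,165.65; balance $3,196.39
Quarter 4: opening $3,196.39; interest $54.34 → $3,250.73; payment $1,435.72; balance $1,815.01
Quarter 5: opening $1,815.01; interest $30.86 → $1,845.87; payment $1,705.79; balance $140.08
Quarter 6: opening $140.08; interest $2.38 → $142.46; payment $142.46; balance $0.00
Total paid: $5,970.71

$5,970.71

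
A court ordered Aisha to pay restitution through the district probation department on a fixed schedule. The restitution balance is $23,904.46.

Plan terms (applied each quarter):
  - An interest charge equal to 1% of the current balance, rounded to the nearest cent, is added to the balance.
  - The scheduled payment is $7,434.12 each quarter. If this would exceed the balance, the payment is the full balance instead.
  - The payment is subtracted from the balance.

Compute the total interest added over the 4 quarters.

Quarter 1: opening $23,904.46; interest $239.04 → $24,143.50; payment $7,434.12; balance $16,709.38
Quarter 2: opening $16,709.38; interest $167.09 → $16,876.47; payment $7,434.12; balance $9,442.35
Quarter 3: opening $9,442.35; interest $94.42 → $9,536.77; payment $7,434.12; balance $2,102.65
Quarter 4: opening $2,102.65; interest $21.03 → $2,123.68; payment $2,123.68; balance $0.00
Total interest: $239.04 + $167.09 + $94.42 + $21.03 = $521.58

$521.58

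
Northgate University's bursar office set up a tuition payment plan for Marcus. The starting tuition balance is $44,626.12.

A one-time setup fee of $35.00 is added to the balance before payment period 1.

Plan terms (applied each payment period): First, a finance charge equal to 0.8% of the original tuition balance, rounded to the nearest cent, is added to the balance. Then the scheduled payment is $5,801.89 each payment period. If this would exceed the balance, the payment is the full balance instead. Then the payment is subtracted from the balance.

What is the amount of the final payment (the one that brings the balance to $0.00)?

Payment period 1: $44,661.12 +$357.01 interest = $45,018.13; pay $5,801.89 → $39,216.24
Payment period 2: $39,216.24 +$357.01 interest = $39,573.25; pay $5,801.89 → $33,771.36
Payment period 3: $33,771.36 +$357.01 interest = $34,128.37; pay $5,801.89 → $28,326.48
Payment period 4: $28,326.48 +$357.01 interest = $28,683.49; pay $5,801.89 → $22,881.60
Payment period 5: $22,881.60 +$357.01 interest = $23,238.61; pay $5,801.89 → $17,436.72
Payment period 6: $17,436.72 +$357.01 interest = $17,793.73; pay $5,801.89 → $11,991.84
Payment period 7: $11,991.84 +$357.01 interest = $12,348.85; pay $5,801.89 → $6,546.96
Payment period 8: $6,546.96 +$357.01 interest = $6,903.97; pay $5,801.89 → $1,102.08
Payment period 9: $1,102.08 +$357.01 interest = $1,459.09; pay $1,459.09 → $0.00

$1,459.09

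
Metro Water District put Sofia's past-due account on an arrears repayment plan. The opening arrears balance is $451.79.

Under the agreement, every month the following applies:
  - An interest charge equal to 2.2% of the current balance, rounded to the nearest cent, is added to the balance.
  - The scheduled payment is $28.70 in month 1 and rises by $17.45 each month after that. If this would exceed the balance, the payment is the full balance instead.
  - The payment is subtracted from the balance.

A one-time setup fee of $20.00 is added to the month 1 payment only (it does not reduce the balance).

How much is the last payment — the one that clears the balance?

Month 1: $451.79 +$9.94 interest = $461.73; pay $28.70 (+ $20.00 fee) → $433.03
Month 2: $433.03 +$9.53 interest = $442.56; pay $46.15 → $396.41
Month 3: $396.41 +$8.72 interest = $405.13; pay $63.60 → $341.53
Month 4: $341.53 +$7.51 interest = $349.04; pay $81.05 → $267.99
Month 5: $267.99 +$5.90 interest = $273.89; pay $98.50 → $175.39
Month 6: $175.39 +$3.86 interest = $179.25; pay $115.95 → $63.30
Month 7: $63.30 +$1.39 interest = $64.69; pay $64.69 → $0.00

$64.69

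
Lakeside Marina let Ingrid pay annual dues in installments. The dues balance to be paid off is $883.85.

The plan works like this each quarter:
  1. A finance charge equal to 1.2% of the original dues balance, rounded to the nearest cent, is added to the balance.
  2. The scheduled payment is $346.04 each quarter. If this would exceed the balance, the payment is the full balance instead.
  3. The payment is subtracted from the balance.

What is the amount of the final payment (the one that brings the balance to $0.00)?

$223.60

Quarter 1: $883.85 +$10.61 interest = $894.46; pay $346.04 → $548.42
Quarter 2: $548.42 +$10.61 interest = $559.03; pay $346.04 → $212.99
Quarter 3: $212.99 +$10.61 interest = $223.60; pay $223.60 → $0.00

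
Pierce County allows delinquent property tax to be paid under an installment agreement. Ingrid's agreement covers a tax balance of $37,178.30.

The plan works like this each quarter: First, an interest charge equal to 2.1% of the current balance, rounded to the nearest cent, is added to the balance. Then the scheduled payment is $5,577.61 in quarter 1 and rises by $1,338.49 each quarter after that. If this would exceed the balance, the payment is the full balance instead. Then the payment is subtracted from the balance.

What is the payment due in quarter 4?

Quarter 1: opening $37,178.30; interest $780.74 → $37,959.04; payment $5,577.61; balance $32,381.43
Quarter 2: opening $32,381.43; interest $680.01 → $33,061.44; payment $6,916.10; balance $26,145.34
Quarter 3: opening $26,145.34; interest $549.05 → $26,694.39; payment $8,254.59; balance $18,439.80
Quarter 4: opening $18,439.80; interest $387.24 → $18,827.04; payment $9,593.08; balance $9,233.96

$9,593.08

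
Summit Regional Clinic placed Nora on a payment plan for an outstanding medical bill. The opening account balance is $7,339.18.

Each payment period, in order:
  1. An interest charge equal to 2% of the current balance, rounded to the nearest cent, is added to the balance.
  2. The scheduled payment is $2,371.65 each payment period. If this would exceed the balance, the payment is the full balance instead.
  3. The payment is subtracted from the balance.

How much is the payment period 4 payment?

$540.80

Payment period 1: opening $7,339.18; interest $146.78 → $7,485.96; payment $2,371.65; balance $5,114.31
Payment period 2: opening $5,114.31; interest $102.29 → $5,216.60; payment $2,371.65; balance $2,844.95
Payment period 3: opening $2,844.95; interest $56.90 → $2,901.85; payment $2,371.65; balance $530.20
Payment period 4: opening $530.20; interest $10.60 → $540.80; payment $540.80; balance $0.00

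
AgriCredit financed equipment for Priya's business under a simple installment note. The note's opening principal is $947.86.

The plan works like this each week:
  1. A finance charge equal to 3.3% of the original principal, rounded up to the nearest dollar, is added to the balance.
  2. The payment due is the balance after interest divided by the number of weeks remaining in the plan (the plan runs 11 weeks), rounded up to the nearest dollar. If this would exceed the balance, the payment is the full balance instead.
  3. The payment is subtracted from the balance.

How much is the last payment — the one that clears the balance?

$181.86

Week 1: $947.86 +$32.00 interest = $979.86; pay $90.00 → $889.86
Week 2: $889.86 +$32.00 interest = $921.86; pay $93.00 → $828.86
Week 3: $828.86 +$32.00 interest = $860.86; pay $96.00 → $764.86
Week 4: $764.86 +$32.00 interest = $796.86; pay $100.00 → $696.86
Week 5: $696.86 +$32.00 interest = $728.86; pay $105.00 → $623.86
Week 6: $623.86 +$32.00 interest = $655.86; pay $110.00 → $545.86
Week 7: $545.86 +$32.00 interest = $577.86; pay $116.00 → $461.86
Week 8: $461.86 +$32.00 interest = $493.86; pay $124.00 → $369.86
Week 9: $369.86 +$32.00 interest = $401.86; pay $134.00 → $267.86
Week 10: $267.86 +$32.00 interest = $299.86; pay $150.00 → $149.86
Week 11: $149.86 +$32.00 interest = $181.86; pay $181.86 → $0.00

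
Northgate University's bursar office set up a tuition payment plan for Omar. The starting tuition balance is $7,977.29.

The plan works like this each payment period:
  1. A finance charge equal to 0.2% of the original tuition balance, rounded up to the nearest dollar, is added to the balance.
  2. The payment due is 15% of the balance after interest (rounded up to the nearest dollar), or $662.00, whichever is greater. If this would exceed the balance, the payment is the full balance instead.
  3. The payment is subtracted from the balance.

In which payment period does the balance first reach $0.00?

11

Payment period 1: $7,977.29 +$16.00 interest = $7,993.29; pay $1,199.00 → $6,794.29
Payment period 2: $6,794.29 +$16.00 interest = $6,810.29; pay $1,022.00 → $5,788.29
Payment period 3: $5,788.29 +$16.00 interest = $5,804.29; pay $871.00 → $4,933.29
Payment period 4: $4,933.29 +$16.00 interest = $4,949.29; pay $743.00 → $4,206.29
Payment period 5: $4,206.29 +$16.00 interest = $4,222.29; pay $662.00 → $3,560.29
Payment period 6: $3,560.29 +$16.00 interest = $3,576.29; pay $662.00 → $2,914.29
Payment period 7: $2,914.29 +$16.00 interest = $2,930.29; pay $662.00 → $2,268.29
Payment period 8: $2,268.29 +$16.00 interest = $2,284.29; pay $662.00 → $1,622.29
Payment period 9: $1,622.29 +$16.00 interest = $1,638.29; pay $662.00 → $976.29
Payment period 10: $976.29 +$16.00 interest = $992.29; pay $662.00 → $330.29
Payment period 11: $330.29 +$16.00 interest = $346.29; pay $346.29 → $0.00
Balance reaches $0.00 in payment period 11.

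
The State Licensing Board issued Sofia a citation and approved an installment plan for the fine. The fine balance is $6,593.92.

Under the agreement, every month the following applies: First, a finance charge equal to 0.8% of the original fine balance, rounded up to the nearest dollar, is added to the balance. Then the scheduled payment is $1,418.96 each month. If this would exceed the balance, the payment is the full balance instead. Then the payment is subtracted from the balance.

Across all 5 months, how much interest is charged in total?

Month 1: opening $6,593.92; interest $53.00 → $6,646.92; payment $1,418.96; balance $5,227.96
Month 2: opening $5,227.96; interest $53.00 → $5,280.96; payment $1,418.96; balance $3,862.00
Month 3: opening $3,862.00; interest $53.00 → $3,915.00; payment $1,418.96; balance $2,496.04
Month 4: opening $2,496.04; interest $53.00 → $2,549.04; payment $1,418.96; balance $1,130.08
Month 5: opening $1,130.08; interest $53.00 → $1,183.08; payment $1,183.08; balance $0.00
Total interest: $53.00 + $53.00 + $53.00 + $53.00 + $53.00 = $265.00

$265.00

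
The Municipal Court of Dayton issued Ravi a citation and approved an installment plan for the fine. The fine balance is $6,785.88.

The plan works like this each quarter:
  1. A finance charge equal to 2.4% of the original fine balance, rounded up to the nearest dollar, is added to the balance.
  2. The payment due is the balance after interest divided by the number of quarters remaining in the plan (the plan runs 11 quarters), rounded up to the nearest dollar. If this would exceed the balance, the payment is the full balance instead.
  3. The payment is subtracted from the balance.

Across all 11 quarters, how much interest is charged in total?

$1,793.00

Quarter 1: $6,785.88 +$163.00 interest = $6,948.88; pay $632.00 → $6,316.88
Quarter 2: $6,316.88 +$163.00 interest = $6,479.88; pay $648.00 → $5,831.88
Quarter 3: $5,831.88 +$163.00 interest = $5,994.88; pay $667.00 → $5,327.88
Quarter 4: $5,327.88 +$163.00 interest = $5,490.88; pay $687.00 → $4,803.88
Quarter 5: $4,803.88 +$163.00 interest = $4,966.88; pay $710.00 → $4,256.88
Quarter 6: $4,256.88 +$163.00 interest = $4,419.88; pay $737.00 → $3,682.88
Quarter 7: $3,682.88 +$163.00 interest = $3,845.88; pay $770.00 → $3,075.88
Quarter 8: $3,075.88 +$163.00 interest = $3,238.88; pay $810.00 → $2,428.88
Quarter 9: $2,428.88 +$163.00 interest = $2,591.88; pay $864.00 → $1,727.88
Quarter 10: $1,727.88 +$163.00 interest = $1,890.88; pay $946.00 → $944.88
Quarter 11: $944.88 +$163.00 interest = $1,107.88; pay $1,107.88 → $0.00
Total interest: $163.00 + $163.00 + $163.00 + $163.00 + $163.00 + $163.00 + $163.00 + $163.00 + $163.00 + $163.00 + $163.00 = $1,793.00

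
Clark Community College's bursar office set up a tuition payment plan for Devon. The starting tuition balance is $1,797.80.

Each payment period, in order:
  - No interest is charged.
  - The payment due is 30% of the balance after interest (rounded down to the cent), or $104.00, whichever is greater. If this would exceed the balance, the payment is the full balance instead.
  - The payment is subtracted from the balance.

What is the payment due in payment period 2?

$377.53

Payment period 1: opening $1,797.80; payment $539.34; balance $1,258.46
Payment period 2: opening $1,258.46; payment $377.53; balance $880.93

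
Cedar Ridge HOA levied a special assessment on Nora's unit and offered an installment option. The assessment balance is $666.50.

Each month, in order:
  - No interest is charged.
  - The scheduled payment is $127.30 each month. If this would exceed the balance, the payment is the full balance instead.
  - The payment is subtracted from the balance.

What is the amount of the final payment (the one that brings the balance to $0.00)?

$30.00

# | Opening | Payment | End bal
1 | $666.50 | $127.30 | $539.20
2 | $539.20 | $127.30 | $411.90
3 | $411.90 | $127.30 | $284.60
4 | $284.60 | $127.30 | $157.30
5 | $157.30 | $127.30 | $30.00
6 | $30.00 | $30.00 | $0.00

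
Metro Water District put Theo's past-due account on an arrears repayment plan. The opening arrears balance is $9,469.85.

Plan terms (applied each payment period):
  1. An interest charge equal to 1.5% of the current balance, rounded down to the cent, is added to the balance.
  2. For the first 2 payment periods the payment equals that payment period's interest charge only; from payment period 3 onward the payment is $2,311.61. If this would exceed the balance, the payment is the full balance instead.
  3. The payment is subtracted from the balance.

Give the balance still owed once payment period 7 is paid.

$0.00

Payment period 1: $9,469.85 +$142.04 interest = $9,611.89; pay $142.04 → $9,469.85
Payment period 2: $9,469.85 +$142.04 interest = $9,611.89; pay $142.04 → $9,469.85
Payment period 3: $9,469.85 +$142.04 interest = $9,611.89; pay $2,311.61 → $7,300.28
Payment period 4: $7,300.28 +$109.50 interest = $7,409.78; pay $2,311.61 → $5,098.17
Payment period 5: $5,098.17 +$76.47 interest = $5,174.64; pay $2,311.61 → $2,863.03
Payment period 6: $2,863.03 +$42.94 interest = $2,905.97; pay $2,311.61 → $594.36
Payment period 7: $594.36 +$8.91 interest = $603.27; pay $603.27 → $0.00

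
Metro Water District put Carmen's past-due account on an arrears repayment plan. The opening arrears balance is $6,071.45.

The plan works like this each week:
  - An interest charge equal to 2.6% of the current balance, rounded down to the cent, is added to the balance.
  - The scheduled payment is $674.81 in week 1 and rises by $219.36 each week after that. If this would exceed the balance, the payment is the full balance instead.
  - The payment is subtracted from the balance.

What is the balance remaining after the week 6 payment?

# | Opening | Interest | Payment | End bal
1 | $6,071.45 | $157.85 | $674.81 | $5,554.49
2 | $5,554.49 | $144.41 | $894.17 | $4,804.73
3 | $4,804.73 | $124.92 | $1,113.53 | $3,816.12
4 | $3,816.12 | $99.21 | $1,332.89 | $2,582.44
5 | $2,582.44 | $67.14 | $1,552.25 | $1,097.33
6 | $1,097.33 | $28.53 | $1,125.86 | $0.00

$0.00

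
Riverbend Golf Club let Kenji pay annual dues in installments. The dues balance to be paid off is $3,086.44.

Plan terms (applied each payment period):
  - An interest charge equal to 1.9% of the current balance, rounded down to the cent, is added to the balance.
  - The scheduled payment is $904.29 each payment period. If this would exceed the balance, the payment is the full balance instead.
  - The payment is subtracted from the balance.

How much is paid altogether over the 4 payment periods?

$3,223.36

Payment period 1: $3,086.44 +$58.64 interest = $3,145.08; pay $904.29 → $2,240.79
Payment period 2: $2,240.79 +$42.57 interest = $2,283.36; pay $904.29 → $1,379.07
Payment period 3: $1,379.07 +$26.20 interest = $1,405.27; pay $904.29 → $500.98
Payment period 4: $500.98 +$9.51 interest = $510.49; pay $510.49 → $0.00
Total paid: $3,223.36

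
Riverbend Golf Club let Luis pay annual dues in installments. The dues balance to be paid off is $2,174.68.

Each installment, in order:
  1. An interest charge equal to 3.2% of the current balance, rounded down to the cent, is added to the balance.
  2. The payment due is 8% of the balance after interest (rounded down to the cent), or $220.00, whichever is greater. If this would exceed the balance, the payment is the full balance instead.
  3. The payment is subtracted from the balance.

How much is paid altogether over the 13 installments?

Installment 1: opening $2,174.68; interest $69.58 → $2,244.26; payment $220.00; balance $2,024.26
Installment 2: opening $2,024.26; interest $64.77 → $2,089.03; payment $220.00; balance $1,869.03
Installment 3: opening $1,869.03; interest $59.80 → $1,928.83; payment $220.00; balance $1,708.83
Installment 4: opening $1,708.83; interest $54.68 → $1,763.51; payment $220.00; balance $1,543.51
Installment 5: opening $1,543.51; interest $49.39 → $1,592.90; payment $220.00; balance $1,372.90
Installment 6: opening $1,372.90; interest $43.93 → $1,416.83; payment $220.00; balance $1,196.83
Installment 7: opening $1,196.83; interest $38.29 → $1,235.12; payment $220.00; balance $1,015.12
Installment 8: opening $1,015.12; interest $32.48 → $1,047.60; payment $220.00; balance $827.60
Installment 9: opening $827.60; interest $26.48 → $854.08; payment $220.00; balance $634.08
Installment 10: opening $634.08; interest $20.29 → $654.37; payment $220.00; balance $434.37
Installment 11: opening $434.37; interest $13.89 → $448.26; payment $220.00; balance $228.26
Installment 12: opening $228.26; interest $7.30 → $235.56; payment $220.00; balance $15.56
Installment 13: opening $15.56; interest $0.49 → $16.05; payment $16.05; balance $0.00
Total paid: $2,656.05

$2,656.05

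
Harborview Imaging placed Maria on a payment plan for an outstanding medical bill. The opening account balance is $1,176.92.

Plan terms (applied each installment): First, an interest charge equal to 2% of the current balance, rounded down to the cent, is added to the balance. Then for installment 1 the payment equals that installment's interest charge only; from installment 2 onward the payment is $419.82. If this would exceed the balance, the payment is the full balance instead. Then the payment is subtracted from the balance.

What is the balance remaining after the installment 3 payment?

Installment 1: $1,176.92 +$23.53 interest = $1,200.45; pay $23.53 → $1,176.92
Installment 2: $1,176.92 +$23.53 interest = $1,200.45; pay $419.82 → $780.63
Installment 3: $780.63 +$15.61 interest = $796.24; pay $419.82 → $376.42

$376.42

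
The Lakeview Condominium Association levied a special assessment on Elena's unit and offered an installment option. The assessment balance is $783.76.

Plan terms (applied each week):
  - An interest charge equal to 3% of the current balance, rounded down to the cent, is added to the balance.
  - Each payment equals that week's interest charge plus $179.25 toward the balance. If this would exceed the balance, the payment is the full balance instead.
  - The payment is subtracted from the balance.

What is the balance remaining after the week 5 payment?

Week 1: opening $783.76; interest $23.51 → $807.27; payment $202.76; balance $604.51
Week 2: opening $604.51; interest $18.13 → $622.64; payment $197.38; balance $425.26
Week 3: opening $425.26; interest $12.75 → $438.01; payment $192.00; balance $246.01
Week 4: opening $246.01; interest $7.38 → $253.39; payment $186.63; balance $66.76
Week 5: opening $66.76; interest $2.00 → $68.76; payment $68.76; balance $0.00

$0.00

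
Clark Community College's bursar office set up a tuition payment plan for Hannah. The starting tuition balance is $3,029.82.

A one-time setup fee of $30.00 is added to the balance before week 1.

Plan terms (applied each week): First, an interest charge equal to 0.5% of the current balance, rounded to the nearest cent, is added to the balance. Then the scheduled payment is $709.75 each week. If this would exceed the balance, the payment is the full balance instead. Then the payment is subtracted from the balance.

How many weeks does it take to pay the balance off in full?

5

Week 1: $3,059.82 +$15.30 interest = $3,075.12; pay $709.75 → $2,365.37
Week 2: $2,365.37 +$11.83 interest = $2,377.20; pay $709.75 → $1,667.45
Week 3: $1,667.45 +$8.34 interest = $1,675.79; pay $709.75 → $966.04
Week 4: $966.04 +$4.83 interest = $970.87; pay $709.75 → $261.12
Week 5: $261.12 +$1.31 interest = $262.43; pay $262.43 → $0.00
Balance reaches $0.00 in week 5.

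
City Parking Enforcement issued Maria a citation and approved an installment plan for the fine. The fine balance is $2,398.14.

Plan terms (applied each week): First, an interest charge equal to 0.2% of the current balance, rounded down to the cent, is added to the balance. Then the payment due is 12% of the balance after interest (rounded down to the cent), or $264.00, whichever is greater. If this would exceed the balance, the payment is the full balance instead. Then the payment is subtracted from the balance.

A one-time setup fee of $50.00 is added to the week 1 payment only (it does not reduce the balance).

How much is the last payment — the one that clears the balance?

$21.80

# | Opening | Interest | Payment | Fee | End bal
1 | $2,398.14 | $4.79 | $288.35 | $50.00 | $2,114.58
2 | $2,114.58 | $4.22 | $264.00 | — | $1,854.80
3 | $1,854.80 | $3.70 | $264.00 | — | $1,594.50
4 | $1,594.50 | $3.18 | $264.00 | — | $1,333.68
5 | $1,333.68 | $2.66 | $264.00 | — | $1,072.34
6 | $1,072.34 | $2.14 | $264.00 | — | $810.48
7 | $810.48 | $1.62 | $264.00 | — | $548.10
8 | $548.10 | $1.09 | $264.00 | — | $285.19
9 | $285.19 | $0.57 | $264.00 | — | $21.76
10 | $21.76 | $0.04 | $21.80 | — | $0.00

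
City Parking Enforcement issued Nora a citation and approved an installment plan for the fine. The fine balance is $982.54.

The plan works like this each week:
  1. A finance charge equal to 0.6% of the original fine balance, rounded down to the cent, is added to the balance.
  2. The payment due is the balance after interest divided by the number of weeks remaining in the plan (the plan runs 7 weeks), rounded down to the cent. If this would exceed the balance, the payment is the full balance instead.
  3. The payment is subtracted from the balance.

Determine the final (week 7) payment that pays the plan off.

$155.64

Week 1: $982.54 +$5.89 interest = $988.43; pay $141.20 → $847.23
Week 2: $847.23 +$5.89 interest = $853.12; pay $142.18 → $710.94
Week 3: $710.94 +$5.89 interest = $716.83; pay $143.36 → $573.47
Week 4: $573.47 +$5.89 interest = $579.36; pay $144.84 → $434.52
Week 5: $434.52 +$5.89 interest = $440.41; pay $146.80 → $293.61
Week 6: $293.61 +$5.89 interest = $299.50; pay $149.75 → $149.75
Week 7: $149.75 +$5.89 interest = $155.64; pay $155.64 → $0.00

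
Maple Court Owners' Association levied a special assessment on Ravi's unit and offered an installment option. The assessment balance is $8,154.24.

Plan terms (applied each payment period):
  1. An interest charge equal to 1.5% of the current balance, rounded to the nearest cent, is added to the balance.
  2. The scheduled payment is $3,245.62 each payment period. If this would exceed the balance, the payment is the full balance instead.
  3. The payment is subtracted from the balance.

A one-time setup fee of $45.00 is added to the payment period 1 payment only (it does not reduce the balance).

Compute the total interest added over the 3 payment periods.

$225.68

# | Opening | Interest | Payment | Fee | End bal
1 | $8,154.24 | $122.31 | $3,245.62 | $45.00 | $5,030.93
2 | $5,030.93 | $75.46 | $3,245.62 | — | $1,860.77
3 | $1,860.77 | $27.91 | $1,888.68 | — | $0.00
Total interest: $122.31 + $75.46 + $27.91 = $225.68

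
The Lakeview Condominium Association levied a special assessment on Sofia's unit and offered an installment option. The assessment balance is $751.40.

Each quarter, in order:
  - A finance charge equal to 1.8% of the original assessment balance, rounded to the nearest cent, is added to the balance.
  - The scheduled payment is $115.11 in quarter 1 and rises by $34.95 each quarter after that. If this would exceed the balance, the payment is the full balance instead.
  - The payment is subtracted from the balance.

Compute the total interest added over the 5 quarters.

$67.65

Quarter 1: $751.40 +$13.53 interest = $764.93; pay $115.11 → $649.82
Quarter 2: $649.82 +$13.53 interest = $663.35; pay $150.06 → $513.29
Quarter 3: $513.29 +$13.53 interest = $526.82; pay $185.01 → $341.81
Quarter 4: $341.81 +$13.53 interest = $355.34; pay $219.96 → $135.38
Quarter 5: $135.38 +$13.53 interest = $148.91; pay $148.91 → $0.00
Total interest: $13.53 + $13.53 + $13.53 + $13.53 + $13.53 = $67.65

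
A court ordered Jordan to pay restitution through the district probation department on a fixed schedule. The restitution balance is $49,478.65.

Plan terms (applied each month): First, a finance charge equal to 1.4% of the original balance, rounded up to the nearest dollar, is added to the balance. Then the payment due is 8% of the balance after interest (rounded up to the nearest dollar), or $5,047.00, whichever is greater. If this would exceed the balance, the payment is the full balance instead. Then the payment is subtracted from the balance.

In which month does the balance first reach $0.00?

12

Month 1: $49,478.65 +$693.00 interest = $50,171.65; pay $5,047.00 → $45,124.65
Month 2: $45,124.65 +$693.00 interest = $45,817.65; pay $5,047.00 → $40,770.65
Month 3: $40,770.65 +$693.00 interest = $41,463.65; pay $5,047.00 → $36,416.65
Month 4: $36,416.65 +$693.00 interest = $37,109.65; pay $5,047.00 → $32,062.65
Month 5: $32,062.65 +$693.00 interest = $32,755.65; pay $5,047.00 → $27,708.65
Month 6: $27,708.65 +$693.00 interest = $28,401.65; pay $5,047.00 → $23,354.65
Month 7: $23,354.65 +$693.00 interest = $24,047.65; pay $5,047.00 → $19,000.65
Month 8: $19,000.65 +$693.00 interest = $19,693.65; pay $5,047.00 → $14,646.65
Month 9: $14,646.65 +$693.00 interest = $15,339.65; pay $5,047.00 → $10,292.65
Month 10: $10,292.65 +$693.00 interest = $10,985.65; pay $5,047.00 → $5,938.65
Month 11: $5,938.65 +$693.00 interest = $6,631.65; pay $5,047.00 → $1,584.65
Month 12: $1,584.65 +$693.00 interest = $2,277.65; pay $2,277.65 → $0.00
Balance reaches $0.00 in month 12.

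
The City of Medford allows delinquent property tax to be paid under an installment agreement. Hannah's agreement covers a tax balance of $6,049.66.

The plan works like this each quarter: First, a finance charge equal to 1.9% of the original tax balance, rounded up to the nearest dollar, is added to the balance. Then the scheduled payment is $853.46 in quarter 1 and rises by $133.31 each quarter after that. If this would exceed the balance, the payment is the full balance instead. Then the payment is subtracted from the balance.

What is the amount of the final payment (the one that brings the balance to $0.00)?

Quarter 1: $6,049.66 +$115.00 interest = $6,164.66; pay $853.46 → $5,311.20
Quarter 2: $5,311.20 +$115.00 interest = $5,426.20; pay $986.77 → $4,439.43
Quarter 3: $4,439.43 +$115.00 interest = $4,554.43; pay $1,120.08 → $3,434.35
Quarter 4: $3,434.35 +$115.00 interest = $3,549.35; pay $1,253.39 → $2,295.96
Quarter 5: $2,295.96 +$115.00 interest = $2,410.96; pay $1,386.70 → $1,024.26
Quarter 6: $1,024.26 +$115.00 interest = $1,139.26; pay $1,139.26 → $0.00

$1,139.26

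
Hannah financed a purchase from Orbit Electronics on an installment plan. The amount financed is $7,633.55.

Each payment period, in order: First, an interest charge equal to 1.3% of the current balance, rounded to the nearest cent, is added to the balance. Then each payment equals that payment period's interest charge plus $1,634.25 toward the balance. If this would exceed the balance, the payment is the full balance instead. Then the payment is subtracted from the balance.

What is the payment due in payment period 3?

Payment period 1: opening $7,633.55; interest $99.24 → $7,732.79; payment $1,733.49; balance $5,999.30
Payment period 2: opening $5,999.30; interest $77.99 → $6,077.29; payment $1,712.24; balance $4,365.05
Payment period 3: opening $4,365.05; interest $56.75 → $4,421.80; payment $1,691.00; balance $2,730.80

$1,691.00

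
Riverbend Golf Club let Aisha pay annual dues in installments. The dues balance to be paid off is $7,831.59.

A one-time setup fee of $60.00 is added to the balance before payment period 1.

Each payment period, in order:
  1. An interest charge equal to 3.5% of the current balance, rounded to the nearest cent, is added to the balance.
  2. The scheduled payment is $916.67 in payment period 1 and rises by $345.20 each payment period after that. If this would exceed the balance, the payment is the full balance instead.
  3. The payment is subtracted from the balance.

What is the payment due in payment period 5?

Payment period 1: opening $7,891.59; interest $276.21 → $8,167.80; payment $916.67; balance $7,251.13
Payment period 2: opening $7,251.13; interest $253.79 → $7,504.92; payment $1,261.87; balance $6,243.05
Payment period 3: opening $6,243.05; interest $218.51 → $6,461.56; payment $1,607.07; balance $4,854.49
Payment period 4: opening $4,854.49; interest $169.91 → $5,024.40; payment $1,952.27; balance $3,072.13
Payment period 5: opening $3,072.13; interest $107.52 → $3,179.65; payment $2,297.47; balance $882.18

$2,297.47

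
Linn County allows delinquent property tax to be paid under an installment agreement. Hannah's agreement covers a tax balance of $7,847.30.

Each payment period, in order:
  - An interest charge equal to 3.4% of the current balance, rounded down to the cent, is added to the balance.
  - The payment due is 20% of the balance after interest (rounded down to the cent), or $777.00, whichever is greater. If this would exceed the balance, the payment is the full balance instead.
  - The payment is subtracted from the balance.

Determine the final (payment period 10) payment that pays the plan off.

# | Opening | Interest | Payment | End bal
1 | $7,847.30 | $266.80 | $1,622.82 | $6,491.28
2 | $6,491.28 | $220.70 | $1,342.39 | $5,369.59
3 | $5,369.59 | $182.56 | $1,110.43 | $4,441.72
4 | $4,441.72 | $151.01 | $918.54 | $3,674.19
5 | $3,674.19 | $124.92 | $777.00 | $3,022.11
6 | $3,022.11 | $102.75 | $777.00 | $2,347.86
7 | $2,347.86 | $79.82 | $777.00 | $1,650.68
8 | $1,650.68 | $56.12 | $777.00 | $929.80
9 | $929.80 | $31.61 | $777.00 | $184.41
10 | $184.41 | $6.26 | $190.67 | $0.00

$190.67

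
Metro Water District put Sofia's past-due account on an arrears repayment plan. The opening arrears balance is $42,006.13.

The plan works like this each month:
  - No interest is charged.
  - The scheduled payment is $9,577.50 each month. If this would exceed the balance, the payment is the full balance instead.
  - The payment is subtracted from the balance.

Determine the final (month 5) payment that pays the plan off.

$3,696.13

Month 1: $42,006.13 − $9,577.50 → $32,428.63
Month 2: $32,428.63 − $9,577.50 → $22,851.13
Month 3: $22,851.13 − $9,577.50 → $13,273.63
Month 4: $13,273.63 − $9,577.50 → $3,696.13
Month 5: $3,696.13 − $3,696.13 → $0.00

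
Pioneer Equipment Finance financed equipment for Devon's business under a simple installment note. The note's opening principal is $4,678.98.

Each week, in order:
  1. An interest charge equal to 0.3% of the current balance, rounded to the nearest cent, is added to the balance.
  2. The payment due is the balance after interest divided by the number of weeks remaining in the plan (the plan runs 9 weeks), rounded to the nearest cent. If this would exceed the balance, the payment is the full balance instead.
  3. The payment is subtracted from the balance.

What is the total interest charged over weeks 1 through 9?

Week 1: opening $4,678.98; interest $14.04 → $4,693.02; payment $521.45; balance $4,171.57
Week 2: opening $4,171.57; interest $12.51 → $4,184.08; payment $523.01; balance $3,661.07
Week 3: opening $3,661.07; interest $10.98 → $3,672.05; payment $524.58; balance $3,147.47
Week 4: opening $3,147.47; interest $9.44 → $3,156.91; payment $526.15; balance $2,630.76
Week 5: opening $2,630.76; interest $7.89 → $2,638.65; payment $527.73; balance $2,110.92
Week 6: opening $2,110.92; interest $6.33 → $2,117.25; payment $529.31; balance $1,587.94
Week 7: opening $1,587.94; interest $4.76 → $1,592.70; payment $530.90; balance $1,061.80
Week 8: opening $1,061.80; interest $3.19 → $1,064.99; payment $532.50; balance $532.49
Week 9: opening $532.49; interest $1.60 → $534.09; payment $534.09; balance $0.00
Total interest: $14.04 + $12.51 + $10.98 + $9.44 + $7.89 + $6.33 + $4.76 + $3.19 + $1.60 = $70.74

$70.74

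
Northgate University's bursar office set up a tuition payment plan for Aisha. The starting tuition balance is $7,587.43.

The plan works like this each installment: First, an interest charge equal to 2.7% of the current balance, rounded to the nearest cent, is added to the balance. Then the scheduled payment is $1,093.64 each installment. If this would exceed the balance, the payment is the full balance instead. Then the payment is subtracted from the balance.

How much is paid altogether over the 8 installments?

# | Opening | Interest | Payment | End bal
1 | $7,587.43 | $204.86 | $1,093.64 | $6,698.65
2 | $6,698.65 | $180.86 | $1,093.64 | $5,785.87
3 | $5,785.87 | $156.22 | $1,093.64 | $4,848.45
4 | $4,848.45 | $130.91 | $1,093.64 | $3,885.72
5 | $3,885.72 | $104.91 | $1,093.64 | $2,896.99
6 | $2,896.99 | $78.22 | $1,093.64 | $1,881.57
7 | $1,881.57 | $50.80 | $1,093.64 | $838.73
8 | $838.73 | $22.65 | $861.38 | $0.00
Total paid: $8,516.86

$8,516.86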